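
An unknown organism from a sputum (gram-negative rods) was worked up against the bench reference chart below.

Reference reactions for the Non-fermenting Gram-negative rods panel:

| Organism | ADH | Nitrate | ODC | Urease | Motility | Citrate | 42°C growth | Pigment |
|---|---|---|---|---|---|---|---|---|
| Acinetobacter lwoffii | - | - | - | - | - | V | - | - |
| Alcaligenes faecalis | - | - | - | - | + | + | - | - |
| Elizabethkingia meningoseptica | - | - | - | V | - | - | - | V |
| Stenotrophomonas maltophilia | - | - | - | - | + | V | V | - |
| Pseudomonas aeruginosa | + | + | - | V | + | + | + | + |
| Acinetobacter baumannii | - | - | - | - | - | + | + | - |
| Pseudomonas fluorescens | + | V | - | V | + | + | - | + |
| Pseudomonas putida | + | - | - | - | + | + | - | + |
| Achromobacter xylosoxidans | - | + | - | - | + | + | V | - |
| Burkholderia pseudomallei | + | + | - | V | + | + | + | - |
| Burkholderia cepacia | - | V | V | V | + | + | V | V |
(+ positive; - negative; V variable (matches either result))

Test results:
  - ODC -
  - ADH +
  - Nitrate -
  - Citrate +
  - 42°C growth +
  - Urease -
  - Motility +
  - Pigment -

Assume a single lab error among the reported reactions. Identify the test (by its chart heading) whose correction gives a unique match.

Nitrate

As reported, no row in the chart matches all 8 reactions.
Reversing Pigment → still no organism matches.
Reversing 42°C growth → still no organism matches.
Reversing Citrate → still no organism matches.
Reversing Motility → still no organism matches.
Reversing ADH → 2 organisms match (not unique).
Reversing Nitrate (to +) → unique match: Burkholderia pseudomallei.
Reversing Urease → still no organism matches.
Reversing ODC → still no organism matches.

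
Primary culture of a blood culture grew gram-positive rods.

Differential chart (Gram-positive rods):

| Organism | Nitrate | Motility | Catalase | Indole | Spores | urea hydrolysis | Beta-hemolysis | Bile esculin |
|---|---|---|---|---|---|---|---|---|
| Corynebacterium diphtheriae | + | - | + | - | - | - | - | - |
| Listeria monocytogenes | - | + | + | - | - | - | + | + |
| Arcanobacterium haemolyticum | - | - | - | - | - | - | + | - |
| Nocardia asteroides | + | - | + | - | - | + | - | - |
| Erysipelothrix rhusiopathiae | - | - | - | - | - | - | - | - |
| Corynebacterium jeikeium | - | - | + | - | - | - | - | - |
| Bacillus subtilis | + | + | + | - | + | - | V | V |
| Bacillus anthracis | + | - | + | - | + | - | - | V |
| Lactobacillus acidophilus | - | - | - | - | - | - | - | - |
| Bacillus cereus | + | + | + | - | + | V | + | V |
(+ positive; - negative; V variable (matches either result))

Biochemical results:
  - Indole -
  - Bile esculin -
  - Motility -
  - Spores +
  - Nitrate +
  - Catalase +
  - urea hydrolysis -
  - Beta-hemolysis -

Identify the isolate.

Bacillus anthracis

Nitrate +: excludes 5 organisms — 5 left.
urea hydrolysis -: excludes Nocardia asteroides — 4 left.
Motility -: excludes Bacillus subtilis, Bacillus cereus — 2 left.
Catalase +: all 2 remaining candidates are consistent.
Bile esculin -: all 2 remaining candidates are consistent.
Spores +: excludes Corynebacterium diphtheriae — 1 left.
Beta-hemolysis -: the one remaining candidate is consistent.
Indole -: the one remaining candidate is consistent.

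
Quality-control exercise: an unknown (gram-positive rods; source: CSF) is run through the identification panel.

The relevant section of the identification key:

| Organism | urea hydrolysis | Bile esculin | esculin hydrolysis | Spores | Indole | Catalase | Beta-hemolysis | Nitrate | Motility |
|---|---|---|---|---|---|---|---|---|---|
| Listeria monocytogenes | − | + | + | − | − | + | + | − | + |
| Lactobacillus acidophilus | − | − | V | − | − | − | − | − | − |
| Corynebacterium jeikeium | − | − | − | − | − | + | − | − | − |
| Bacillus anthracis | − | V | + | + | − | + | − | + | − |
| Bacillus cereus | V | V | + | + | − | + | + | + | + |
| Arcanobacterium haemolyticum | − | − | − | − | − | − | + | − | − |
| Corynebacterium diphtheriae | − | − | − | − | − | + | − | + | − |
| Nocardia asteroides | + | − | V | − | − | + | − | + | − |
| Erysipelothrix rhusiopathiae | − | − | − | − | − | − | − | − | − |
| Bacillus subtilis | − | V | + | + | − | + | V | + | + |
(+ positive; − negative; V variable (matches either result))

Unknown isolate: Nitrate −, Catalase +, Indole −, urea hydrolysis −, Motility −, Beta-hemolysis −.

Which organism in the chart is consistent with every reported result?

Corynebacterium jeikeium

Catalase +: excludes Lactobacillus acidophilus, Arcanobacterium haemolyticum, Erysipelothrix rhusiopathiae — 7 left.
Beta-hemolysis −: excludes Listeria monocytogenes, Bacillus cereus — 5 left.
urea hydrolysis −: excludes Nocardia asteroides — 4 left.
Nitrate −: excludes Bacillus anthracis, Corynebacterium diphtheriae, Bacillus subtilis — 1 left.
Indole −: the one remaining candidate is consistent.
Motility −: the one remaining candidate is consistent.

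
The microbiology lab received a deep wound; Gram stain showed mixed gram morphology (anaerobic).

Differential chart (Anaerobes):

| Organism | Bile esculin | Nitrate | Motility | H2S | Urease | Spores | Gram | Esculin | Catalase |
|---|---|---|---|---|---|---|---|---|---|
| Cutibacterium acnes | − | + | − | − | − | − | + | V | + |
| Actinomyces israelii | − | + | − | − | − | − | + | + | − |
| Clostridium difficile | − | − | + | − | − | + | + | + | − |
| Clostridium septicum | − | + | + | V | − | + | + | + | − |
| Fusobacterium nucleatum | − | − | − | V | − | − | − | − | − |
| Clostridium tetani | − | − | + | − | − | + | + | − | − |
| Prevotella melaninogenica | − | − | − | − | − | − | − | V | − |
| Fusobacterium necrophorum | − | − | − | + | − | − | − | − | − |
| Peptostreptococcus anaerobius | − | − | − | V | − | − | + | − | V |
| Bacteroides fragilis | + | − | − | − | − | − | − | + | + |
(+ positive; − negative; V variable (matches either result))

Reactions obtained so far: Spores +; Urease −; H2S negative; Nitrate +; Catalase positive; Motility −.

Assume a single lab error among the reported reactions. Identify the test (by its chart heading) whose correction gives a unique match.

Spores

As reported, no row in the chart matches all 6 reactions.
Reversing Urease → still no organism matches.
Reversing H2S → still no organism matches.
Reversing Nitrate → still no organism matches.
Reversing Spores (to −) → unique match: Cutibacterium acnes.
Reversing Catalase → still no organism matches.
Reversing Motility → still no organism matches.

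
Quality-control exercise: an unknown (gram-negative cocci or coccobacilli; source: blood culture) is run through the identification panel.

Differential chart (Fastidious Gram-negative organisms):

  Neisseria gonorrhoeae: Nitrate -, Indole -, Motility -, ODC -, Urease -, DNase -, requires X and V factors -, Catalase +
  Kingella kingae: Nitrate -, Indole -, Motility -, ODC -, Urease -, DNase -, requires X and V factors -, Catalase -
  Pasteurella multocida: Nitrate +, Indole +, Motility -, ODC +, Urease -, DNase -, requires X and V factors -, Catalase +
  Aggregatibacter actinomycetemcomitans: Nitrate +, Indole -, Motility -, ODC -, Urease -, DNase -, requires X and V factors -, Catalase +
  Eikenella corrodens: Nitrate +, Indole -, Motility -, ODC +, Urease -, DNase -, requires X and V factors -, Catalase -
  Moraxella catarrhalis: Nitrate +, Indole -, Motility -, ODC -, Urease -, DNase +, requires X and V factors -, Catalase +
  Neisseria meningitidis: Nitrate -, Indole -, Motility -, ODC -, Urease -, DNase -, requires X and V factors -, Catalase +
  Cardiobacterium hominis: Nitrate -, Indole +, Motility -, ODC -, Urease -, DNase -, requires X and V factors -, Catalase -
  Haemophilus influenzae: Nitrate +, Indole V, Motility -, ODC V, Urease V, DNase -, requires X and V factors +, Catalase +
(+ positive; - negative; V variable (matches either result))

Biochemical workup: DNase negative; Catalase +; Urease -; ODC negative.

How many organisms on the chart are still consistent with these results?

Catalase +: excludes Kingella kingae, Eikenella corrodens, Cardiobacterium hominis — 6 left.
DNase -: excludes Moraxella catarrhalis — 5 left.
Urease -: all 5 remaining candidates are consistent.
ODC -: excludes Pasteurella multocida — 4 left.
Still consistent: Aggregatibacter actinomycetemcomitans, Haemophilus influenzae, Neisseria gonorrhoeae, Neisseria meningitidis.

4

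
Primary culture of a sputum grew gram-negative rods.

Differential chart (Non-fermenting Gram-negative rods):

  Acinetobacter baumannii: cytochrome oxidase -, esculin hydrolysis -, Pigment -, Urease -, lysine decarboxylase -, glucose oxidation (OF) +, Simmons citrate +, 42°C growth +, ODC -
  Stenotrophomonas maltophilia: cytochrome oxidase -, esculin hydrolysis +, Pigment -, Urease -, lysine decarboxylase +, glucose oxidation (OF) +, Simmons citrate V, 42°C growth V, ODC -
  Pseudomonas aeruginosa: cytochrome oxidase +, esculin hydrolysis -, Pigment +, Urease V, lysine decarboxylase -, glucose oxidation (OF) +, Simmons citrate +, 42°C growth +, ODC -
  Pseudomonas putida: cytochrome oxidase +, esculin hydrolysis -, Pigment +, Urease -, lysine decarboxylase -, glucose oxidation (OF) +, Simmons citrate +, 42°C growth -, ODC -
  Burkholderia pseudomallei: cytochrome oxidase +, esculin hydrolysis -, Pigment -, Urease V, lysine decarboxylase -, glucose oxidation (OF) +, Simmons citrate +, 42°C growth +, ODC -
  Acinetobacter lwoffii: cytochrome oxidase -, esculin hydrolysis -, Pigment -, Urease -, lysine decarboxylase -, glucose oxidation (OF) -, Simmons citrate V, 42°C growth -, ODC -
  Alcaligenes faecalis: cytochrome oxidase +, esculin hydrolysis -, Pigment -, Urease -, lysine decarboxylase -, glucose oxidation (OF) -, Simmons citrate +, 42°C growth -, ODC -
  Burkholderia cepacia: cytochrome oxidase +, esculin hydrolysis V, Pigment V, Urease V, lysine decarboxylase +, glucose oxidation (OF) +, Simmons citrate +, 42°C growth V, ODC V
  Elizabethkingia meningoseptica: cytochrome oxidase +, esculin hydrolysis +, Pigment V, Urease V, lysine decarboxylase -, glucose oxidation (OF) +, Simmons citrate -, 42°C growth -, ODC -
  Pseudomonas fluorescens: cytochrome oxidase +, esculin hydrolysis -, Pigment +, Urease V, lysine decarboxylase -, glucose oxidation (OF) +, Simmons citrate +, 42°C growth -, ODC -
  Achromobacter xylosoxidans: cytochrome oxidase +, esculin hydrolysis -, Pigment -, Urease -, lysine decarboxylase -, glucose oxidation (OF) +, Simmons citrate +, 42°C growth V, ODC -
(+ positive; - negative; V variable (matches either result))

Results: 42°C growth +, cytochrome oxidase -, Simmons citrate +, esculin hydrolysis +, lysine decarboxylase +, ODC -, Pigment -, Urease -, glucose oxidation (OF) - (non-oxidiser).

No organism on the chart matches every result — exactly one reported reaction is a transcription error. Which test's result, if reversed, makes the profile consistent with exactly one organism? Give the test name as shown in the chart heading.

glucose oxidation (OF)

As reported, no row in the chart matches all 9 reactions.
Reversing Urease → still no organism matches.
Reversing Pigment → still no organism matches.
Reversing ODC → still no organism matches.
Reversing Simmons citrate → still no organism matches.
Reversing glucose oxidation (OF) (to +) → unique match: Stenotrophomonas maltophilia.
Reversing cytochrome oxidase → still no organism matches.
Reversing lysine decarboxylase → still no organism matches.
Reversing esculin hydrolysis → still no organism matches.
Reversing 42°C growth → still no organism matches.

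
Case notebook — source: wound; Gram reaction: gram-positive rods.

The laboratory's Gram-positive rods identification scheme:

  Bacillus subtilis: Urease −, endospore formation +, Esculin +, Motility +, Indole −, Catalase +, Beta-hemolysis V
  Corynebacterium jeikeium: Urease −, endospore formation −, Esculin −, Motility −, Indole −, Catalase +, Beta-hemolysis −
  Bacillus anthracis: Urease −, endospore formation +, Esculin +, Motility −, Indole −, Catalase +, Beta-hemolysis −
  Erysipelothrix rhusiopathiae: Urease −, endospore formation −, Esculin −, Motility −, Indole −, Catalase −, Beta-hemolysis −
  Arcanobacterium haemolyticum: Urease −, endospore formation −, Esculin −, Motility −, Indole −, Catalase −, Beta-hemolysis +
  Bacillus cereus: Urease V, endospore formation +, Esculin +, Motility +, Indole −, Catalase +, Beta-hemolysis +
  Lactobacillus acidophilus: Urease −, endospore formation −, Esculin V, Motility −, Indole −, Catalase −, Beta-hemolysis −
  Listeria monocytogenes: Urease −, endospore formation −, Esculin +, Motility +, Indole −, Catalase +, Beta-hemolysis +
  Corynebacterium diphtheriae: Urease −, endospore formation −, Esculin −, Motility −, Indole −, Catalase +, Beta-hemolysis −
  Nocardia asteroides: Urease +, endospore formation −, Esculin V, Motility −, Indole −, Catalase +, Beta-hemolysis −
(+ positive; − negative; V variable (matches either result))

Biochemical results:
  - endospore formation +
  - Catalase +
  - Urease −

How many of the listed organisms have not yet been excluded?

3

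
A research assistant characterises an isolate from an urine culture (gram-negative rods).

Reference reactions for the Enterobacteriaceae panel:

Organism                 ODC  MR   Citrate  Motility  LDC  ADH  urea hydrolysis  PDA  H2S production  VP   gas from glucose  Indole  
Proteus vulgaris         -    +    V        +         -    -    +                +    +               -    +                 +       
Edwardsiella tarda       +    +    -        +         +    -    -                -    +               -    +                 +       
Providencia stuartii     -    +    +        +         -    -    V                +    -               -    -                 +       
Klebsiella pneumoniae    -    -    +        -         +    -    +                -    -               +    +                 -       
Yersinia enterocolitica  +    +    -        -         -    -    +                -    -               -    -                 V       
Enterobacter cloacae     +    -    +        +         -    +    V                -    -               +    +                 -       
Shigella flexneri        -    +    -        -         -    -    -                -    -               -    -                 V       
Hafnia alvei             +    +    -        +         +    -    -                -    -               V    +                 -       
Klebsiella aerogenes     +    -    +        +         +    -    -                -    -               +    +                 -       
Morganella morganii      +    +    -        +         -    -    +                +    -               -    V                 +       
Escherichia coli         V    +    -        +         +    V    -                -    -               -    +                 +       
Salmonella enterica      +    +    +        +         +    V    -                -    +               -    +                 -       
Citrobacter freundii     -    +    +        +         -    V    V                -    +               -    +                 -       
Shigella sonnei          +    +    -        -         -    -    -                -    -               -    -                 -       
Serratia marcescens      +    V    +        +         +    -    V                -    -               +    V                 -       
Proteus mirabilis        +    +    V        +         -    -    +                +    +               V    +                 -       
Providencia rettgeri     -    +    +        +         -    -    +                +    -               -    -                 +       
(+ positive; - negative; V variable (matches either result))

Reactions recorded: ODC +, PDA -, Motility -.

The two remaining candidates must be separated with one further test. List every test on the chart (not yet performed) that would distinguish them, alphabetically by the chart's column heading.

urea hydrolysis

PDA -: excludes 5 organisms — 12 left.
Motility -: excludes 8 organisms — 4 left.
ODC +: excludes Klebsiella pneumoniae, Shigella flexneri — 2 left.
Two candidates remain: Shigella sonnei and Yersinia enterocolitica.
  MR: + vs + — same for both, does not separate.
  Citrate: - vs - — same for both, does not separate.
  LDC: - vs - — same for both, does not separate.
  ADH: - vs - — same for both, does not separate.
  urea hydrolysis: Shigella sonnei -, Yersinia enterocolitica + — discriminates.
  H2S production: - vs - — same for both, does not separate.
  VP: - vs - — same for both, does not separate.
  gas from glucose: - vs - — same for both, does not separate.
  Indole: - vs V — variable for at least one, does not separate.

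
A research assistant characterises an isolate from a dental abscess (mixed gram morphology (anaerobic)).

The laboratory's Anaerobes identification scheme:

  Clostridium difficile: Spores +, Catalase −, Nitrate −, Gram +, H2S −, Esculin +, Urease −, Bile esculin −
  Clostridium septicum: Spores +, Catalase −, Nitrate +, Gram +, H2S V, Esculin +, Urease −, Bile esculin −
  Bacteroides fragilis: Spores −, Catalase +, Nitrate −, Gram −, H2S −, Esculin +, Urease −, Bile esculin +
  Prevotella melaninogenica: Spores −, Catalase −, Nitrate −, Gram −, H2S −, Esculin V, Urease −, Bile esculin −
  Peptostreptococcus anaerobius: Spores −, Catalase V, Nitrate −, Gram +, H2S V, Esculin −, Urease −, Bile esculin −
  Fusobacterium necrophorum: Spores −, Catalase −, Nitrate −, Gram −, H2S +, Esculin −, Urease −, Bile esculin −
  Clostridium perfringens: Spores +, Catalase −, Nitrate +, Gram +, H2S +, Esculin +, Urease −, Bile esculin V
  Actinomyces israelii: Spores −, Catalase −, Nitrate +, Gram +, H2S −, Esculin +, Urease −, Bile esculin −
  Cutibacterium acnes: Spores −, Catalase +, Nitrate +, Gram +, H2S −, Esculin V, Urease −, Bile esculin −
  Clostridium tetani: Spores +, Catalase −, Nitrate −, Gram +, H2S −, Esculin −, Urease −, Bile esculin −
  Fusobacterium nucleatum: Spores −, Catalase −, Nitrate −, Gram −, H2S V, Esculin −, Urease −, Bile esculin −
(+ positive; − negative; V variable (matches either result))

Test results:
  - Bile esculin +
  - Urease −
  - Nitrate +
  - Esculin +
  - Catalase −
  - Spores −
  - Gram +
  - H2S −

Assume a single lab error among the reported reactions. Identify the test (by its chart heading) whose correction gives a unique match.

Bile esculin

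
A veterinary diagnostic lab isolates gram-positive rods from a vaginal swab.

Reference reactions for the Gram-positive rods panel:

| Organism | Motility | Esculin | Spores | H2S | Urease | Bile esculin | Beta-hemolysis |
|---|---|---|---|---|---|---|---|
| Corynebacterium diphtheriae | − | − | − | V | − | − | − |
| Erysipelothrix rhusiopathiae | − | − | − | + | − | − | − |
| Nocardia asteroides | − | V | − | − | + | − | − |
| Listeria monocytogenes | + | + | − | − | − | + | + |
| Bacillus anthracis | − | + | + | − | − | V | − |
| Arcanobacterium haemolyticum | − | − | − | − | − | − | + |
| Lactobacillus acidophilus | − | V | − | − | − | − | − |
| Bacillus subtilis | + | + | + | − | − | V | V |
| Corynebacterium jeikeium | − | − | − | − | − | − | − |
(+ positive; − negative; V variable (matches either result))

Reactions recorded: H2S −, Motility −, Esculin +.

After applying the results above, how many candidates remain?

Motility −: excludes Listeria monocytogenes, Bacillus subtilis — 7 left.
Esculin +: excludes Corynebacterium diphtheriae, Erysipelothrix rhusiopathiae, Arcanobacterium haemolyticum, Corynebacterium jeikeium — 3 left.
H2S −: all 3 remaining candidates are consistent.
Still consistent: Bacillus anthracis, Lactobacillus acidophilus, Nocardia asteroides.

3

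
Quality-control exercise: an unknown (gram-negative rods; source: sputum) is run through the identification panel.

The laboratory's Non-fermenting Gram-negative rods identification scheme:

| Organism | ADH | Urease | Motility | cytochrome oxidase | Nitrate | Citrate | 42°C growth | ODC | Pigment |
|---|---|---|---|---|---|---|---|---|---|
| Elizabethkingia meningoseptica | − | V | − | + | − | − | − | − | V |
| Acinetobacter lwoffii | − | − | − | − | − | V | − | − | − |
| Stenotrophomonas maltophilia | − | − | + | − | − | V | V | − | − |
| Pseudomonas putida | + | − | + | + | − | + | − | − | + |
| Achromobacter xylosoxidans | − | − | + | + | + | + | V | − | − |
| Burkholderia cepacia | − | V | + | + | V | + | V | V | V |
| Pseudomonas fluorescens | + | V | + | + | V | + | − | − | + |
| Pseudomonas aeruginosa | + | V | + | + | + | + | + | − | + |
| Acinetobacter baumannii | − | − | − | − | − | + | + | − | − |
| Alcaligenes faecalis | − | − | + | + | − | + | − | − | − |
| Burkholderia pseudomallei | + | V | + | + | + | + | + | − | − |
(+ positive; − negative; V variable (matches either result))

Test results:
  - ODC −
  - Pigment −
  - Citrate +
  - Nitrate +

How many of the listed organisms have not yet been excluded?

3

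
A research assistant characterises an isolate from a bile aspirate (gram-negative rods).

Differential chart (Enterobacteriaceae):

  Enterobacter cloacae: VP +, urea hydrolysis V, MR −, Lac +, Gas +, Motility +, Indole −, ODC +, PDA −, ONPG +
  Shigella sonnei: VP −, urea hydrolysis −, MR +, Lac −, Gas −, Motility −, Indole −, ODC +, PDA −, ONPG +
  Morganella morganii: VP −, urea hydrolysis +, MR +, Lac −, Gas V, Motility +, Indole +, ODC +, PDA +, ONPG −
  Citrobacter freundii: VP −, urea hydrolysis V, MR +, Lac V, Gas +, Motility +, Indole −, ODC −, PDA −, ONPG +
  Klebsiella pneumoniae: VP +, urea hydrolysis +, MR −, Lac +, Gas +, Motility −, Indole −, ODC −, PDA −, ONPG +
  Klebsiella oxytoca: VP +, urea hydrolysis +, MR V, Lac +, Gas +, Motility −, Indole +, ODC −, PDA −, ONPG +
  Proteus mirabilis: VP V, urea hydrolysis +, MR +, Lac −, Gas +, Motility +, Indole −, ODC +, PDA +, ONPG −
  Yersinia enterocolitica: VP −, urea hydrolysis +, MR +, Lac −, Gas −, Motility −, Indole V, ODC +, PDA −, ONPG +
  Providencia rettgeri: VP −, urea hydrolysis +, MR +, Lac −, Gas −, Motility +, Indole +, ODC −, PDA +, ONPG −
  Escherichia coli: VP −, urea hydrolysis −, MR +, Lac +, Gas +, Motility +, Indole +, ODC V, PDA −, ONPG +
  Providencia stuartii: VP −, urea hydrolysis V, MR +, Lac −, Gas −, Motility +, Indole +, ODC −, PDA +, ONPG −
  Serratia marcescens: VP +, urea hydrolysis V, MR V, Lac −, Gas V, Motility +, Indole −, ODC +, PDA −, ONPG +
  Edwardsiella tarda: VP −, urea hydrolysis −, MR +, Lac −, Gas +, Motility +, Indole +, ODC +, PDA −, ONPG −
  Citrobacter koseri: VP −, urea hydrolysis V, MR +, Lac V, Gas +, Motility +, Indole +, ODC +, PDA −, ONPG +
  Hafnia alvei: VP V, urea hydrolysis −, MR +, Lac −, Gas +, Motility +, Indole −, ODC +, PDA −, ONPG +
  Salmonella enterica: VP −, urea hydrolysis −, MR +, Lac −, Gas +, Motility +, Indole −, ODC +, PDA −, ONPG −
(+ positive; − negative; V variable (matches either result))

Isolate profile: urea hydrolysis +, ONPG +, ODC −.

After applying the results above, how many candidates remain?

ODC −: excludes 10 organisms — 6 left.
urea hydrolysis +: excludes Escherichia coli — 5 left.
ONPG +: excludes Providencia rettgeri, Providencia stuartii — 3 left.
Still consistent: Citrobacter freundii, Klebsiella oxytoca, Klebsiella pneumoniae.

3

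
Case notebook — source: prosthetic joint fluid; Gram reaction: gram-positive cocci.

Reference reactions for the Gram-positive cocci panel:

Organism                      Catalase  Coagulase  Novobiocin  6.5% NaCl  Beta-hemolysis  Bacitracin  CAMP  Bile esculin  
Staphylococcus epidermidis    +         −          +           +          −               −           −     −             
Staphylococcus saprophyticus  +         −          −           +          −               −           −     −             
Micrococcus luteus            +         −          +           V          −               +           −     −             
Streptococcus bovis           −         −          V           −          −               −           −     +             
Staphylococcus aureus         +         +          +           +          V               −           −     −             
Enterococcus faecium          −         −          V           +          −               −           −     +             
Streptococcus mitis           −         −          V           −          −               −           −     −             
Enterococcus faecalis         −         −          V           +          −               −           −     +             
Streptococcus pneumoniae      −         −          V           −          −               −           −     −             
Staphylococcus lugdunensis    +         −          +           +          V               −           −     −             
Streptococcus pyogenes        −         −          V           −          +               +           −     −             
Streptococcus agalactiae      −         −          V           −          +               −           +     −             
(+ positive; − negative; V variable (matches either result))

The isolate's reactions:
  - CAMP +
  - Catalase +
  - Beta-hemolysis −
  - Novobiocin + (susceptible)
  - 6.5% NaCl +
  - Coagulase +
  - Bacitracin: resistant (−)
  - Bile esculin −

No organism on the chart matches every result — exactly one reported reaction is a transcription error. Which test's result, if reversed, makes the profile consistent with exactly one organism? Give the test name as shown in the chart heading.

As reported, no row in the chart matches all 8 reactions.
Reversing Coagulase → still no organism matches.
Reversing Novobiocin → still no organism matches.
Reversing Catalase → still no organism matches.
Reversing 6.5% NaCl → still no organism matches.
Reversing Bile esculin → still no organism matches.
Reversing Beta-hemolysis → still no organism matches.
Reversing CAMP (to −) → unique match: Staphylococcus aureus.
Reversing Bacitracin → still no organism matches.

CAMP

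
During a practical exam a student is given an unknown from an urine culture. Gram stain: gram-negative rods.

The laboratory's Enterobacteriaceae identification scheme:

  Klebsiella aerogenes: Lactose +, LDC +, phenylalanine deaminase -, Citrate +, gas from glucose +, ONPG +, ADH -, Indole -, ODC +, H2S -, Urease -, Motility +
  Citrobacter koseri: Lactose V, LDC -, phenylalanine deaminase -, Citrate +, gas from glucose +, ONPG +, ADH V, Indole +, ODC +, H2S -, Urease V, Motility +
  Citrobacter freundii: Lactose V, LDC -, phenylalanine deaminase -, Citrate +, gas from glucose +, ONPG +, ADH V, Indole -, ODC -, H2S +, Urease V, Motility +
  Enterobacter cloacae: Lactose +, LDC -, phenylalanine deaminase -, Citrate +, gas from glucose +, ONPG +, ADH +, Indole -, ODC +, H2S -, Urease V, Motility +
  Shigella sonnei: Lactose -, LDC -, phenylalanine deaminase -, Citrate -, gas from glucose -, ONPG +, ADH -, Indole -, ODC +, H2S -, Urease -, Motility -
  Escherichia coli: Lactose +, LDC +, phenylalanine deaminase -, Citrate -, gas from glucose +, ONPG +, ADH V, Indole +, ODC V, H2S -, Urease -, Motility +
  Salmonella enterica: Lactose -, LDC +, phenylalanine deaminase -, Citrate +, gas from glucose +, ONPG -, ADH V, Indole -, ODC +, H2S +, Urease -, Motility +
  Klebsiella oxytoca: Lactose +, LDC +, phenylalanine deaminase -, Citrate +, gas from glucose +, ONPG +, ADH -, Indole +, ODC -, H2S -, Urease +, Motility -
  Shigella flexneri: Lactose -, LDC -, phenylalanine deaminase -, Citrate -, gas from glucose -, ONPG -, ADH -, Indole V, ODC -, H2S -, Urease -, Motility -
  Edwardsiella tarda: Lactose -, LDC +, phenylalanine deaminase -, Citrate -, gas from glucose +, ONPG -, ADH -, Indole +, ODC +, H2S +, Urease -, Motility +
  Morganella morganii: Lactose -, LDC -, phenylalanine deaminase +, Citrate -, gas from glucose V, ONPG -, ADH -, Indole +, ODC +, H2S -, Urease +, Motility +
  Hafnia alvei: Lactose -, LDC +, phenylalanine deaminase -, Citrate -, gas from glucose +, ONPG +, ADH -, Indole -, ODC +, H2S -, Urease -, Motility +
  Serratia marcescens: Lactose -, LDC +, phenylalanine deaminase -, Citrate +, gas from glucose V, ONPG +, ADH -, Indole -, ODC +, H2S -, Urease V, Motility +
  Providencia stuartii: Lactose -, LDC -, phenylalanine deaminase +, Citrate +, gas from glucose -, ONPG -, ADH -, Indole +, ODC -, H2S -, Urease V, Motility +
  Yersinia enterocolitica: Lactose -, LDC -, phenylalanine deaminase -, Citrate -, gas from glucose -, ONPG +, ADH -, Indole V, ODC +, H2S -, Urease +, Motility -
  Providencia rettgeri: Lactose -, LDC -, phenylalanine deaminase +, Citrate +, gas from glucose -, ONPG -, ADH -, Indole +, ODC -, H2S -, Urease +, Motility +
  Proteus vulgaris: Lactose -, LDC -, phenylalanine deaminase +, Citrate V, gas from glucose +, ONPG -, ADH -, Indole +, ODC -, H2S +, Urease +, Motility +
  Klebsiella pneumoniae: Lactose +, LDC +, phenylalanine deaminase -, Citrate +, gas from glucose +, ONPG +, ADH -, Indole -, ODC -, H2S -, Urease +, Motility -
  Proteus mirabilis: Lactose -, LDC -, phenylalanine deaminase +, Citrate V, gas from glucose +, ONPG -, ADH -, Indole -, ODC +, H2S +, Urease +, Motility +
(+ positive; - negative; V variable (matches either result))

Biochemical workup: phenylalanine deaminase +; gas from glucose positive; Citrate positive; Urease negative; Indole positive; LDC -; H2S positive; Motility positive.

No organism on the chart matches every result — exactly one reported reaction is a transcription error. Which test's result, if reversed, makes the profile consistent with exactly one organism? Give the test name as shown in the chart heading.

Urease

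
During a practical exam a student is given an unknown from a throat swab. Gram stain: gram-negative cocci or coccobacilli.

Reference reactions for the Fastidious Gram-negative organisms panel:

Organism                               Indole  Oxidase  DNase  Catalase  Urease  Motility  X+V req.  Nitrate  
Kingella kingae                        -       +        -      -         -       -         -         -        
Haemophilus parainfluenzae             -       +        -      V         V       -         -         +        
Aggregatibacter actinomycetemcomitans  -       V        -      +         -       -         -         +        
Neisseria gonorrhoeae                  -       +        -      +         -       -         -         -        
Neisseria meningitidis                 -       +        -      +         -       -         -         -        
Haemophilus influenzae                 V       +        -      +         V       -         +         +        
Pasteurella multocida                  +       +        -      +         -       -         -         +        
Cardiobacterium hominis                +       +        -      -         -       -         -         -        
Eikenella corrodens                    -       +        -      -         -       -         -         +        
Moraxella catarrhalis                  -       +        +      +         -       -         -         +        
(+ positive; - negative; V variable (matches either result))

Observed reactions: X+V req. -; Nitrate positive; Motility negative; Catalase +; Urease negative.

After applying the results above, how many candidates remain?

Urease -: all 10 remaining candidates are consistent.
Motility -: all 10 remaining candidates are consistent.
Catalase +: excludes Kingella kingae, Cardiobacterium hominis, Eikenella corrodens — 7 left.
X+V req. -: excludes Haemophilus influenzae — 6 left.
Nitrate +: excludes Neisseria gonorrhoeae, Neisseria meningitidis — 4 left.
Still consistent: Aggregatibacter actinomycetemcomitans, Haemophilus parainfluenzae, Moraxella catarrhalis, Pasteurella multocida.

4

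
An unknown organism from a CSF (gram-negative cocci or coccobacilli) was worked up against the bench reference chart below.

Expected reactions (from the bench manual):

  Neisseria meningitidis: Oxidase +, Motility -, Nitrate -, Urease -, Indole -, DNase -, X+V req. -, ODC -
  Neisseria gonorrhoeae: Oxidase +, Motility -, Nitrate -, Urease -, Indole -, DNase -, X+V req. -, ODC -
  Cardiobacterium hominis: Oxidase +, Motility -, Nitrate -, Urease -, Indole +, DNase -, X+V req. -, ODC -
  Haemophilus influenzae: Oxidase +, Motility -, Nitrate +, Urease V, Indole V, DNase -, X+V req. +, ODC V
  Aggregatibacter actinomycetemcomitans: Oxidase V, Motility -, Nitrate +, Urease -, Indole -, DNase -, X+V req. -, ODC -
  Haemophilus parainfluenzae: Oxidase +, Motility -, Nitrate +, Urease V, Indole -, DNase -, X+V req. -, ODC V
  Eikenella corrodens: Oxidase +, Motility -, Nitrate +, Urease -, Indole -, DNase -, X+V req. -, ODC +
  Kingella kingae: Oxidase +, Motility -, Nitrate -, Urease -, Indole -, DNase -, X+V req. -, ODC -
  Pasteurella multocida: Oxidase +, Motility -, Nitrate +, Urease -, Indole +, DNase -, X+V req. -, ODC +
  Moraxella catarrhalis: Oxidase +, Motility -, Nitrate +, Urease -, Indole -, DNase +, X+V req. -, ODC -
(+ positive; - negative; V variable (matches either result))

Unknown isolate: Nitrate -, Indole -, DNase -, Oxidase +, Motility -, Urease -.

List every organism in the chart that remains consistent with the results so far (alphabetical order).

Kingella kingae, Neisseria gonorrhoeae, Neisseria meningitidis

Indole -: excludes Cardiobacterium hominis, Pasteurella multocida — 8 left.
Oxidase +: all 8 remaining candidates are consistent.
Urease -: all 8 remaining candidates are consistent.
Motility -: all 8 remaining candidates are consistent.
DNase -: excludes Moraxella catarrhalis — 7 left.
Nitrate -: excludes Haemophilus influenzae, Aggregatibacter actinomycetemcomitans, Haemophilus parainfluenzae, Eikenella corrodens — 3 left.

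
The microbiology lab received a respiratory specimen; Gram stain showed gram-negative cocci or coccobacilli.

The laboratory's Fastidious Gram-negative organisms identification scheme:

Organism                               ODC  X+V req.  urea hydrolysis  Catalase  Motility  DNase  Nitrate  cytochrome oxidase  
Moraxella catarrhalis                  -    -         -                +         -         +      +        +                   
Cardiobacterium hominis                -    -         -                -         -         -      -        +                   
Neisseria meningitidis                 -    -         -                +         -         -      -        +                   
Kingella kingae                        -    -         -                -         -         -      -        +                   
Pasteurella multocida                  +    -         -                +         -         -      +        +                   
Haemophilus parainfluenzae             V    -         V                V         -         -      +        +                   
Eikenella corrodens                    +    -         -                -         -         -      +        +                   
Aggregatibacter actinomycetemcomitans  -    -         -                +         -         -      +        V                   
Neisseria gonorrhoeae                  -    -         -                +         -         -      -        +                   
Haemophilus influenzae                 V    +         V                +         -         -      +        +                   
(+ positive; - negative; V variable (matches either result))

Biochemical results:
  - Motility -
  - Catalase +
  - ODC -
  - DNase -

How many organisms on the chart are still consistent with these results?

5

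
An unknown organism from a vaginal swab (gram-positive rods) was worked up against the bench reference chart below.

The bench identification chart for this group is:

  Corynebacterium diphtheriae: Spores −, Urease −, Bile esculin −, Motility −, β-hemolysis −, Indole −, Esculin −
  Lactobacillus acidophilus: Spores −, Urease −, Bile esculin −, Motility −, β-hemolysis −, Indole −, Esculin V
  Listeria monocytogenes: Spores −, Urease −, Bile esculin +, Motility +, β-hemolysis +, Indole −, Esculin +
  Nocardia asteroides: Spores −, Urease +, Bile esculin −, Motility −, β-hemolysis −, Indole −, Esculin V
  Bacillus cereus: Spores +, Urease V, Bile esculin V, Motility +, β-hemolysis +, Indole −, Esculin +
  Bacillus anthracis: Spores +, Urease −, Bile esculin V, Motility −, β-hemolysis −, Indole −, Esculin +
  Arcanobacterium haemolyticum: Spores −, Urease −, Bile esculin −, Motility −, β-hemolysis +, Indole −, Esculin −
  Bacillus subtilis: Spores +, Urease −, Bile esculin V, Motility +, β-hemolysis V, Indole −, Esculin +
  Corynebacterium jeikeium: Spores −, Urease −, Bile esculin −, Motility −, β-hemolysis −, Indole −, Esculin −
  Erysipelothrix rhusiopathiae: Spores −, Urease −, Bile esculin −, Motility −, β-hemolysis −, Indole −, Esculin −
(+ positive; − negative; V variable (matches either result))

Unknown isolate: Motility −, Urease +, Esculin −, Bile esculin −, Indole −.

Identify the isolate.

Nocardia asteroides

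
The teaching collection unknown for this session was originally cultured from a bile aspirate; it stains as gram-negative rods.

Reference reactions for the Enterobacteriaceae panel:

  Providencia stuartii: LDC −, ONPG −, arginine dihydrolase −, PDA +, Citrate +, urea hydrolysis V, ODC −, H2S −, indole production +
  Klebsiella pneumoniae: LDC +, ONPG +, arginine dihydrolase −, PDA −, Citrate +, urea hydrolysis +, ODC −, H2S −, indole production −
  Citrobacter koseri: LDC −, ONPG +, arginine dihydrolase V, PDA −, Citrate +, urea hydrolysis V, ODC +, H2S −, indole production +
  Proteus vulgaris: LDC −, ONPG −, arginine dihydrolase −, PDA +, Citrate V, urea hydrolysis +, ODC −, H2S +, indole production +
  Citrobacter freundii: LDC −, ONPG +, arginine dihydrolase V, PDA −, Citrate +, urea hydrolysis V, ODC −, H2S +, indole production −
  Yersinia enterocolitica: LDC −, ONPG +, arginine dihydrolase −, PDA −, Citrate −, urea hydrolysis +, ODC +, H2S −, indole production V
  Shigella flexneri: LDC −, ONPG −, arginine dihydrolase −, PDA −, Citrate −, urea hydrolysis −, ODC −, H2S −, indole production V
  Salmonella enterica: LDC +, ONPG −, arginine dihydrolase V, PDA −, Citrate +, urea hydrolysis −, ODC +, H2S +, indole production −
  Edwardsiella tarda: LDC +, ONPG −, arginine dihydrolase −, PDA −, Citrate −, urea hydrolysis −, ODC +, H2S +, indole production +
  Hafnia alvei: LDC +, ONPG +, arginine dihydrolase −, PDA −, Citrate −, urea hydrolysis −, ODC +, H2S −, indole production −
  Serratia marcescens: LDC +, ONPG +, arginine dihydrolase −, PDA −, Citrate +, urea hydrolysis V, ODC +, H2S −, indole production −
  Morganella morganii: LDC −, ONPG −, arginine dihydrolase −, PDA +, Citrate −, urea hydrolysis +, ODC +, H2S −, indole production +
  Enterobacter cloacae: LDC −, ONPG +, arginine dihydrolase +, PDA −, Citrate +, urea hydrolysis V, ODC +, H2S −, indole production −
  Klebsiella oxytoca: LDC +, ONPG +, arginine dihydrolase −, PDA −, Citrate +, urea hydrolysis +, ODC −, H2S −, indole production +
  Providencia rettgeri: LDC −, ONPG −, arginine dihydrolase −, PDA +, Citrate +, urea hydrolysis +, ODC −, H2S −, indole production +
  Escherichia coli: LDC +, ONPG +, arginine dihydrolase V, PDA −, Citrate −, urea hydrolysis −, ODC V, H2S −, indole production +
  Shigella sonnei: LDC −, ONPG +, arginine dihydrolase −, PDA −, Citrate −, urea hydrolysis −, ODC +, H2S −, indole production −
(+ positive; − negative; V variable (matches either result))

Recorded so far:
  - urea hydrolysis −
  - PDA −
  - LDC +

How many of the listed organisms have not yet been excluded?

5

PDA −: excludes Providencia stuartii, Proteus vulgaris, Morganella morganii, Providencia rettgeri — 13 left.
urea hydrolysis −: excludes Klebsiella pneumoniae, Yersinia enterocolitica, Klebsiella oxytoca — 10 left.
LDC +: excludes 5 organisms — 5 left.
Still consistent: Edwardsiella tarda, Escherichia coli, Hafnia alvei, Salmonella enterica, Serratia marcescens.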